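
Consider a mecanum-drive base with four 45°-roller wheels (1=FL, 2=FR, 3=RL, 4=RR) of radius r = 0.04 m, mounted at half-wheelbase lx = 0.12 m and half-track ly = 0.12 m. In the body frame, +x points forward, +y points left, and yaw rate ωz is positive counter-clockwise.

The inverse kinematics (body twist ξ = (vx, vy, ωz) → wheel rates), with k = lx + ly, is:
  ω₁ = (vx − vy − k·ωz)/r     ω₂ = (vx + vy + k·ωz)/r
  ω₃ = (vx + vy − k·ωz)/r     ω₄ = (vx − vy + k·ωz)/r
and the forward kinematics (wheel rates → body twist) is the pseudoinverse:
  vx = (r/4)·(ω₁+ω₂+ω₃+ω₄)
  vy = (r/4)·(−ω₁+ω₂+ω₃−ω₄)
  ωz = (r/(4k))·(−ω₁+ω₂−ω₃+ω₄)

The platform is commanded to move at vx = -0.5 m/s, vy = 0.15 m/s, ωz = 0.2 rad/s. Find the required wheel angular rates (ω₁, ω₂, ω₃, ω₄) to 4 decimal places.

(-17.4500, -7.5500, -9.9500, -15.0500)

k = lx + ly = 0.12 + 0.12 = 0.2400;  k·ωz = 0.2400·0.2 = 0.0480
ω₁ (FL) = (vx − vy − k·ωz)/r = -0.6980/0.04 = -17.4500
ω₂ (FR) = (vx + vy + k·ωz)/r = -0.3020/0.04 = -7.5500
ω₃ (RL) = (vx + vy − k·ωz)/r = -0.3980/0.04 = -9.9500
ω₄ (RR) = (vx − vy + k·ωz)/r = -0.6020/0.04 = -15.0500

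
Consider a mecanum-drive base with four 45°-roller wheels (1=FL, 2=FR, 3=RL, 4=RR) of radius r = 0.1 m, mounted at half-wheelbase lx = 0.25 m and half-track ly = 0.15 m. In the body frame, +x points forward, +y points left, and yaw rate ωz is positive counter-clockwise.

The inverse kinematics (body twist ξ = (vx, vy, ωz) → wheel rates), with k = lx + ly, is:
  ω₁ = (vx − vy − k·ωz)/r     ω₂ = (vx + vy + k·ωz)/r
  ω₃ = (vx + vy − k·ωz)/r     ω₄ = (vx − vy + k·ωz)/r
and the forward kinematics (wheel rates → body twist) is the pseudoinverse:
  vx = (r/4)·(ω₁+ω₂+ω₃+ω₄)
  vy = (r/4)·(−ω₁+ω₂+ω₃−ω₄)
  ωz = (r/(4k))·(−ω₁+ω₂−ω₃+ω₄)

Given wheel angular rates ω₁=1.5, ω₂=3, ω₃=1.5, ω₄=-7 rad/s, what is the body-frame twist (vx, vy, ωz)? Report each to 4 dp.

k = lx + ly = 0.25 + 0.15 = 0.4000
ω₁+ω₂+ω₃+ω₄ = -1.0000  →  vx = (0.1/4)·-1.0000 = -0.0250
−ω₁+ω₂+ω₃−ω₄ = 10.0000  →  vy = (0.1/4)·10.0000 = 0.2500
−ω₁+ω₂−ω₃+ω₄ = -7.0000  →  ωz = (0.1/1.6000)·-7.0000 = -0.4375

(-0.0250, 0.2500, -0.4375)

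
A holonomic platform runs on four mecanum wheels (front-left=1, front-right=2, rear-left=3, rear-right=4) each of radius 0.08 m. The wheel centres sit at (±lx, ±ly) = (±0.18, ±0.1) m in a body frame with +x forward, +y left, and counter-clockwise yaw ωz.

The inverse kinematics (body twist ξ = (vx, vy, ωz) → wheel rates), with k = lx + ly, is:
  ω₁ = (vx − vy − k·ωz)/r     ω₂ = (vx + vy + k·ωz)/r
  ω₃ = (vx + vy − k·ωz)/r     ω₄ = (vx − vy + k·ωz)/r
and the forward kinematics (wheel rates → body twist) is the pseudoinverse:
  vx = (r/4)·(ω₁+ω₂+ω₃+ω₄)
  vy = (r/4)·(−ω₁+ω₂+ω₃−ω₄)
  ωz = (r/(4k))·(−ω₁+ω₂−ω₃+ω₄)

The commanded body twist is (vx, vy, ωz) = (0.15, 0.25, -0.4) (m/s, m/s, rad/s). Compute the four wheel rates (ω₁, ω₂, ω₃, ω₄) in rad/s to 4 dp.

(0.1500, 3.6000, 6.4000, -2.6500)

k = lx + ly = 0.18 + 0.1 = 0.2800;  k·ωz = 0.2800·-0.4 = -0.1120
ω₁ (FL) = (vx − vy − k·ωz)/r = 0.0120/0.08 = 0.1500
ω₂ (FR) = (vx + vy + k·ωz)/r = 0.2880/0.08 = 3.6000
ω₃ (RL) = (vx + vy − k·ωz)/r = 0.5120/0.08 = 6.4000
ω₄ (RR) = (vx − vy + k·ωz)/r = -0.2120/0.08 = -2.6500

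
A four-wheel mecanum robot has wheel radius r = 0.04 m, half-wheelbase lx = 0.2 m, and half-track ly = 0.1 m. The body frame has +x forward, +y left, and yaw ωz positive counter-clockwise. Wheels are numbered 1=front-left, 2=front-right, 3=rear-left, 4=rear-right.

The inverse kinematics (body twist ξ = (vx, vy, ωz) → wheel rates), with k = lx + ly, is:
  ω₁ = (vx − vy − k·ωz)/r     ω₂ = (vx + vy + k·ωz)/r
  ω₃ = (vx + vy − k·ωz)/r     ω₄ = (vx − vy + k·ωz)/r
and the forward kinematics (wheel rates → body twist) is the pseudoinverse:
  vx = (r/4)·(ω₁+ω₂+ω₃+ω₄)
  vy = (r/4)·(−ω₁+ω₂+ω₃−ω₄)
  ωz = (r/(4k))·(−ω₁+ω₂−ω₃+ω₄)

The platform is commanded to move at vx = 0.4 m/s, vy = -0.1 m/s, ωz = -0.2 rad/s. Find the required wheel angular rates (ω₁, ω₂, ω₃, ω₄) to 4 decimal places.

(14.0000, 6.0000, 9.0000, 11.0000)

k = lx + ly = 0.2 + 0.1 = 0.3000;  k·ωz = 0.3000·-0.2 = -0.0600
ω₁ (FL) = (vx − vy − k·ωz)/r = 0.5600/0.04 = 14.0000
ω₂ (FR) = (vx + vy + k·ωz)/r = 0.2400/0.04 = 6.0000
ω₃ (RL) = (vx + vy − k·ωz)/r = 0.3600/0.04 = 9.0000
ω₄ (RR) = (vx − vy + k·ωz)/r = 0.4400/0.04 = 11.0000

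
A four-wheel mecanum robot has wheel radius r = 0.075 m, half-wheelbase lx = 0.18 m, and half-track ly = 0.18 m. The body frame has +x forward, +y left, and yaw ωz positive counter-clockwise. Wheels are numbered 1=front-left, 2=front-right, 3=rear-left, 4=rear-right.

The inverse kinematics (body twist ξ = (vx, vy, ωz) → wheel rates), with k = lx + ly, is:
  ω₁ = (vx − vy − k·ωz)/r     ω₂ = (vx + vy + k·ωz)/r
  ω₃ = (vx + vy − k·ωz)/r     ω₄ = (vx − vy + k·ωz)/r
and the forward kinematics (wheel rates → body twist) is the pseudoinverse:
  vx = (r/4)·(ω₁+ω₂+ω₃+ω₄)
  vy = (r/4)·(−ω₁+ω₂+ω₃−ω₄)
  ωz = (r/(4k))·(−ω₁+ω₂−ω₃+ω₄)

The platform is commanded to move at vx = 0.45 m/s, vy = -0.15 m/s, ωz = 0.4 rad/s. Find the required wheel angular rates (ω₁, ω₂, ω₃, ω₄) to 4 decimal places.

(6.0800, 5.9200, 2.0800, 9.9200)

k = lx + ly = 0.18 + 0.18 = 0.3600;  k·ωz = 0.3600·0.4 = 0.1440
ω₁ (FL) = (vx − vy − k·ωz)/r = 0.4560/0.075 = 6.0800
ω₂ (FR) = (vx + vy + k·ωz)/r = 0.4440/0.075 = 5.9200
ω₃ (RL) = (vx + vy − k·ωz)/r = 0.1560/0.075 = 2.0800
ω₄ (RR) = (vx − vy + k·ωz)/r = 0.7440/0.075 = 9.9200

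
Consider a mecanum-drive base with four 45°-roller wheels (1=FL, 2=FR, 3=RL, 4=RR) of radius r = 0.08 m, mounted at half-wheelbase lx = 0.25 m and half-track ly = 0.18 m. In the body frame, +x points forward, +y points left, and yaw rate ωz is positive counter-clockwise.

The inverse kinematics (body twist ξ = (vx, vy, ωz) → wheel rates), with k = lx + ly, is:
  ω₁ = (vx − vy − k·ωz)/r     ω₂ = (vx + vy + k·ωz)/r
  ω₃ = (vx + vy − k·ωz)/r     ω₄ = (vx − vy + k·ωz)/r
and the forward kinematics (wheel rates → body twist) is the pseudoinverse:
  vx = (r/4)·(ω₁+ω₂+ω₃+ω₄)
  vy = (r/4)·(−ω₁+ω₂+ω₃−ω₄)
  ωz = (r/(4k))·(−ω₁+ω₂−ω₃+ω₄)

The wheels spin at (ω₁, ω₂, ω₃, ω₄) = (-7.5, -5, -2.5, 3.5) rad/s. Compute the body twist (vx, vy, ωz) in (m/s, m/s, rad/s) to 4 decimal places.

(-0.2300, -0.0700, 0.3953)

k = lx + ly = 0.25 + 0.18 = 0.4300
ω₁+ω₂+ω₃+ω₄ = -11.5000  →  vx = (0.08/4)·-11.5000 = -0.2300
−ω₁+ω₂+ω₃−ω₄ = -3.5000  →  vy = (0.08/4)·-3.5000 = -0.0700
−ω₁+ω₂−ω₃+ω₄ = 8.5000  →  ωz = (0.08/1.7200)·8.5000 = 0.3953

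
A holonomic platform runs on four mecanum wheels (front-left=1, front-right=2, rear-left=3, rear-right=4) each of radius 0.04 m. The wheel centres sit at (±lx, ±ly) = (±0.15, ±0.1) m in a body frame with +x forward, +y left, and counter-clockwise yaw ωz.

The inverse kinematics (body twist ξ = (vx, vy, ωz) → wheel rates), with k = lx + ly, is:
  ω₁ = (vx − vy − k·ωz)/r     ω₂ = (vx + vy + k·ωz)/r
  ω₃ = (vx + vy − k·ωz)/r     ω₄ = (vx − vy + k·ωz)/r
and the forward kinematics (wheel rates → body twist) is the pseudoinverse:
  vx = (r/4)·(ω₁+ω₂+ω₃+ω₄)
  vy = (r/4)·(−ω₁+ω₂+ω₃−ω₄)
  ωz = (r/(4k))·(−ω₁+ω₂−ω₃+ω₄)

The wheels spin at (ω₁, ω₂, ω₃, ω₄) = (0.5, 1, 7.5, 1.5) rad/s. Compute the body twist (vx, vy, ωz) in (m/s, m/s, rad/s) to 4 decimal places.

(0.1050, 0.0650, -0.2200)

k = lx + ly = 0.15 + 0.1 = 0.2500
ω₁+ω₂+ω₃+ω₄ = 10.5000  →  vx = (0.04/4)·10.5000 = 0.1050
−ω₁+ω₂+ω₃−ω₄ = 6.5000  →  vy = (0.04/4)·6.5000 = 0.0650
−ω₁+ω₂−ω₃+ω₄ = -5.5000  →  ωz = (0.04/1.0000)·-5.5000 = -0.2200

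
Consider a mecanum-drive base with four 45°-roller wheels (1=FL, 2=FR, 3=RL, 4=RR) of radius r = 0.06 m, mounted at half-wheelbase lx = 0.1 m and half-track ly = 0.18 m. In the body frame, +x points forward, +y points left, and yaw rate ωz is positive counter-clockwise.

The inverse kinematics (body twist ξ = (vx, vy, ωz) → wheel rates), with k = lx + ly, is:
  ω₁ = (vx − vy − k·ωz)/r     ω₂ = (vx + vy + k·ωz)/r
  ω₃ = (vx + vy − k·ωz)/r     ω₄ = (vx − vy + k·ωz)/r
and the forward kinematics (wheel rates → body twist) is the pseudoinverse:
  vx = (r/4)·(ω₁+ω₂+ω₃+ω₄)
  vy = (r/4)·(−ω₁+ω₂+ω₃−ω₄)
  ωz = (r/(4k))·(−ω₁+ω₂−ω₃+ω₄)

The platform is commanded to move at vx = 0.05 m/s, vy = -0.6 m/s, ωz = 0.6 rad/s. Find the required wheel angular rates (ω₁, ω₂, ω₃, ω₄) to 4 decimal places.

(8.0333, -6.3667, -11.9667, 13.6333)

k = lx + ly = 0.1 + 0.18 = 0.2800;  k·ωz = 0.2800·0.6 = 0.1680
ω₁ (FL) = (vx − vy − k·ωz)/r = 0.4820/0.06 = 8.0333
ω₂ (FR) = (vx + vy + k·ωz)/r = -0.3820/0.06 = -6.3667
ω₃ (RL) = (vx + vy − k·ωz)/r = -0.7180/0.06 = -11.9667
ω₄ (RR) = (vx − vy + k·ωz)/r = 0.8180/0.06 = 13.6333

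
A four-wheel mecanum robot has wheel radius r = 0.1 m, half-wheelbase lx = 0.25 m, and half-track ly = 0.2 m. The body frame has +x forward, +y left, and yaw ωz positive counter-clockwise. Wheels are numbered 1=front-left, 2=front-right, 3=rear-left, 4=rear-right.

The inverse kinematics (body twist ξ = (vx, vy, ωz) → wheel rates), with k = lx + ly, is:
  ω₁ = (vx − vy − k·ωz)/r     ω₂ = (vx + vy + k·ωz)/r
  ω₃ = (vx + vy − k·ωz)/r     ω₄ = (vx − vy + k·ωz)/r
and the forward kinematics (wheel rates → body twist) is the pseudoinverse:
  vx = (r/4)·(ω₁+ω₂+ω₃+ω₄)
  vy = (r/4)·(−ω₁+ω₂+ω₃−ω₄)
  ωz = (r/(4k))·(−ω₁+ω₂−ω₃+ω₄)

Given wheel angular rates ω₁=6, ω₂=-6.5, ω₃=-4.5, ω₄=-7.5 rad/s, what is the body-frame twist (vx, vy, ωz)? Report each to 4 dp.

k = lx + ly = 0.25 + 0.2 = 0.4500
ω₁+ω₂+ω₃+ω₄ = -12.5000  →  vx = (0.1/4)·-12.5000 = -0.3125
−ω₁+ω₂+ω₃−ω₄ = -9.5000  →  vy = (0.1/4)·-9.5000 = -0.2375
−ω₁+ω₂−ω₃+ω₄ = -15.5000  →  ωz = (0.1/1.8000)·-15.5000 = -0.8611

(-0.3125, -0.2375, -0.8611)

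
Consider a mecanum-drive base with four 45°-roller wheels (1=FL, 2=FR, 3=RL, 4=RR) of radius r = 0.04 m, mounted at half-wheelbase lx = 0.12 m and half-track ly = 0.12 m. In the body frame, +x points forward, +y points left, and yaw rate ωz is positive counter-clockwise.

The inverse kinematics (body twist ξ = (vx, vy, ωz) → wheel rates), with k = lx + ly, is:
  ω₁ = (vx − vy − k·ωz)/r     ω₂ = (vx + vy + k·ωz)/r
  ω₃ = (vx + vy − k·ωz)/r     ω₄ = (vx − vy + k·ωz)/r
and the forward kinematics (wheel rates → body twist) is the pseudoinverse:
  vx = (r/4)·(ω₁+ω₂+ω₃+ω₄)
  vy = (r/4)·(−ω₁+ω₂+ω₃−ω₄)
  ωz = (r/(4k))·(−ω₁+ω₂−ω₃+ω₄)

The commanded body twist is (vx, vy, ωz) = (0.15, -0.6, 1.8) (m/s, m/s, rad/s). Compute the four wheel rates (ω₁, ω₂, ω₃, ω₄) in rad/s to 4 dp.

k = lx + ly = 0.12 + 0.12 = 0.2400;  k·ωz = 0.2400·1.8 = 0.4320
ω₁ (FL) = (vx − vy − k·ωz)/r = 0.3180/0.04 = 7.9500
ω₂ (FR) = (vx + vy + k·ωz)/r = -0.0180/0.04 = -0.4500
ω₃ (RL) = (vx + vy − k·ωz)/r = -0.8820/0.04 = -22.0500
ω₄ (RR) = (vx − vy + k·ωz)/r = 1.1820/0.04 = 29.5500

(7.9500, -0.4500, -22.0500, 29.5500)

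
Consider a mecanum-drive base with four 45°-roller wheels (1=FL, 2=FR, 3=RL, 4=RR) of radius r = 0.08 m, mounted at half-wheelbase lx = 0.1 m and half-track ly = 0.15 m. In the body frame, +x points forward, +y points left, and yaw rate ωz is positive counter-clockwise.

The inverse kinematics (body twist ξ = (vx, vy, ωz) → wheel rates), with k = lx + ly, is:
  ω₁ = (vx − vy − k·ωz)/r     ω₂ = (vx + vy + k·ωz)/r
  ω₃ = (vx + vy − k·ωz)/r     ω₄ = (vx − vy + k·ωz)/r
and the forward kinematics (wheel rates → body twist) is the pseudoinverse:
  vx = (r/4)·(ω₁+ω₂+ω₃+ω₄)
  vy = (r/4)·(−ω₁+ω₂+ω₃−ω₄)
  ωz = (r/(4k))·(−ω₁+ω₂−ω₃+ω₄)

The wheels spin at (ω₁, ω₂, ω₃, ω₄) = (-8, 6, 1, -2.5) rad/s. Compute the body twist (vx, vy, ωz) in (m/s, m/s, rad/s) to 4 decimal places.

k = lx + ly = 0.1 + 0.15 = 0.2500
ω₁+ω₂+ω₃+ω₄ = -3.5000  →  vx = (0.08/4)·-3.5000 = -0.0700
−ω₁+ω₂+ω₃−ω₄ = 17.5000  →  vy = (0.08/4)·17.5000 = 0.3500
−ω₁+ω₂−ω₃+ω₄ = 10.5000  →  ωz = (0.08/1.0000)·10.5000 = 0.8400

(-0.0700, 0.3500, 0.8400)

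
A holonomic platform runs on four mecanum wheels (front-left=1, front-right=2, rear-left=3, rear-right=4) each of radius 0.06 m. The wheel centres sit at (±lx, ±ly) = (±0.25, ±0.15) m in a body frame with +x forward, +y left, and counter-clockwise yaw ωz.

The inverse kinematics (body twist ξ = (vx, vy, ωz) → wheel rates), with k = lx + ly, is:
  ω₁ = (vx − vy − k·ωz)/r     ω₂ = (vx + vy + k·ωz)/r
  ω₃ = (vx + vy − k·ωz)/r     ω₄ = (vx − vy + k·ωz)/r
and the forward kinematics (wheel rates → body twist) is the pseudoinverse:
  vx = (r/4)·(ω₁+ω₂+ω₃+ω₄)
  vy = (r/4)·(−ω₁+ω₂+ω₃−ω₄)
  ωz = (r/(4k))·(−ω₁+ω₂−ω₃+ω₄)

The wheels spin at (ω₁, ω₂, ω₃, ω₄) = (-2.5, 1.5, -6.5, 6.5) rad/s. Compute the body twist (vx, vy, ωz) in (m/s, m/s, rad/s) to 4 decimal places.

k = lx + ly = 0.25 + 0.15 = 0.4000
ω₁+ω₂+ω₃+ω₄ = -1.0000  →  vx = (0.06/4)·-1.0000 = -0.0150
−ω₁+ω₂+ω₃−ω₄ = -9.0000  →  vy = (0.06/4)·-9.0000 = -0.1350
−ω₁+ω₂−ω₃+ω₄ = 17.0000  →  ωz = (0.06/1.6000)·17.0000 = 0.6375

(-0.0150, -0.1350, 0.6375)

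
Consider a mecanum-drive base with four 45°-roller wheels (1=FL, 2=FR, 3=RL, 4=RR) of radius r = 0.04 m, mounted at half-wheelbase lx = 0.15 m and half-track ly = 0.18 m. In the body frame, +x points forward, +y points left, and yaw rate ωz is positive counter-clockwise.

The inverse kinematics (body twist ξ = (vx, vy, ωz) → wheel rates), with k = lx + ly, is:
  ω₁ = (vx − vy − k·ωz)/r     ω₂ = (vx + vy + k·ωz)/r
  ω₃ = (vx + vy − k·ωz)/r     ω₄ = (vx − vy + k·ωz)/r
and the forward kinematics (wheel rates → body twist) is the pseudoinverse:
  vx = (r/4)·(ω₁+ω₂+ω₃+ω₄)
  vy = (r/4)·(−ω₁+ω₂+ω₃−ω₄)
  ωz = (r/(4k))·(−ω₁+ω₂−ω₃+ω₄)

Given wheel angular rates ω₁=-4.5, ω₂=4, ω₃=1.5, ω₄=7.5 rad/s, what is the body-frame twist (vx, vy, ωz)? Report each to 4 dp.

(0.0850, 0.0250, 0.4394)

k = lx + ly = 0.15 + 0.18 = 0.3300
ω₁+ω₂+ω₃+ω₄ = 8.5000  →  vx = (0.04/4)·8.5000 = 0.0850
−ω₁+ω₂+ω₃−ω₄ = 2.5000  →  vy = (0.04/4)·2.5000 = 0.0250
−ω₁+ω₂−ω₃+ω₄ = 14.5000  →  ωz = (0.04/1.3200)·14.5000 = 0.4394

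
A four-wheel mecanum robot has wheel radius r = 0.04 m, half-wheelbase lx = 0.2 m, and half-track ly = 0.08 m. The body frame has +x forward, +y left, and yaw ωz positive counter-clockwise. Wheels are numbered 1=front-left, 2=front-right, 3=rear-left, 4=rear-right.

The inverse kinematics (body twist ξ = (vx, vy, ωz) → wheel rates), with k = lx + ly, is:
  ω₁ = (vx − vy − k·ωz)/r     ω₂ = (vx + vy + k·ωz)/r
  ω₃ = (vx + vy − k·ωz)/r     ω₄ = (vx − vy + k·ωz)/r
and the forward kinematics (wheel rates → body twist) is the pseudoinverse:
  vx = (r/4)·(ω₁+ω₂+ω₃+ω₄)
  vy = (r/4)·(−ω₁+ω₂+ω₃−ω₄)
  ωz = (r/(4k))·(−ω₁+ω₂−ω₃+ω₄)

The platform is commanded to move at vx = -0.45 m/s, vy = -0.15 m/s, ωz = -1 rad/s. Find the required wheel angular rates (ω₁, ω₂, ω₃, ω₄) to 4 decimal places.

(-0.5000, -22.0000, -8.0000, -14.5000)

k = lx + ly = 0.2 + 0.08 = 0.2800;  k·ωz = 0.2800·-1 = -0.2800
ω₁ (FL) = (vx − vy − k·ωz)/r = -0.0200/0.04 = -0.5000
ω₂ (FR) = (vx + vy + k·ωz)/r = -0.8800/0.04 = -22.0000
ω₃ (RL) = (vx + vy − k·ωz)/r = -0.3200/0.04 = -8.0000
ω₄ (RR) = (vx − vy + k·ωz)/r = -0.5800/0.04 = -14.5000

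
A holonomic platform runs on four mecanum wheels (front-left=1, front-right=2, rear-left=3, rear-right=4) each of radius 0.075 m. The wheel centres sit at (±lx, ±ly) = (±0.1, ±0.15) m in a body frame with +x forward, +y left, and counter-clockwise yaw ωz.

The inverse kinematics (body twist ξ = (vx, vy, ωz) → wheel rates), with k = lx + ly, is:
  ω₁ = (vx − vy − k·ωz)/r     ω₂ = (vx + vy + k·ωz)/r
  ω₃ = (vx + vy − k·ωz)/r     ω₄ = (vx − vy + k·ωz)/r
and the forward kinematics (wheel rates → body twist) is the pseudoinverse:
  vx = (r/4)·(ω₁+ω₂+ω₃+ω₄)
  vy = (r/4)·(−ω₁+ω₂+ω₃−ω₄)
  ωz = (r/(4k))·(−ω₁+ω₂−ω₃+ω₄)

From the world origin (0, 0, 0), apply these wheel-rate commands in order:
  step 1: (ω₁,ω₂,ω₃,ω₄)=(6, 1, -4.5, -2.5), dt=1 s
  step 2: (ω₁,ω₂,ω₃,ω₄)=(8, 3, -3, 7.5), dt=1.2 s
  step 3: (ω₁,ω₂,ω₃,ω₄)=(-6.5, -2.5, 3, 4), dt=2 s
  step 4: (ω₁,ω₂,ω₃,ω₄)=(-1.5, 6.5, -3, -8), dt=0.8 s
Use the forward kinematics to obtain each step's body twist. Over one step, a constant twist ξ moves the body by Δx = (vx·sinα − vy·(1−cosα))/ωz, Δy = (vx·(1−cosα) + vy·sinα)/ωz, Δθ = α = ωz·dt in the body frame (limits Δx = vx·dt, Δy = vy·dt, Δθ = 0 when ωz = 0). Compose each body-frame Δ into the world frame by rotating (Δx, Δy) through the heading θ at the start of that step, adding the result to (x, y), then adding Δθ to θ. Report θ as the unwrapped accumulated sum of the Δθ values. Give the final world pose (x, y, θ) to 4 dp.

(-0.0008, -0.4176, 1.2000)

step 1: ξ=(vx,vy,ωz)=(0.0000, -0.1312, -0.2250), dt=1.0 → body Δ=(-0.0147, -0.1301, -0.2250) → world pose (-0.0147, -0.1301, -0.2250)
step 2: ξ=(vx,vy,ωz)=(0.2906, -0.2906, 0.4125), dt=1.2 → body Δ=(0.4192, -0.2501, 0.4950) → world pose (0.3382, -0.4675, 0.2700)
step 3: ξ=(vx,vy,ωz)=(-0.0375, 0.0562, 0.3750), dt=2.0 → body Δ=(-0.1084, 0.0754, 0.7500) → world pose (0.2136, -0.4237, 1.0200)
step 4: ξ=(vx,vy,ωz)=(-0.1125, 0.2437, 0.2250), dt=0.8 → body Δ=(-0.1070, 0.1859, 0.1800) → world pose (-0.0008, -0.4176, 1.2000)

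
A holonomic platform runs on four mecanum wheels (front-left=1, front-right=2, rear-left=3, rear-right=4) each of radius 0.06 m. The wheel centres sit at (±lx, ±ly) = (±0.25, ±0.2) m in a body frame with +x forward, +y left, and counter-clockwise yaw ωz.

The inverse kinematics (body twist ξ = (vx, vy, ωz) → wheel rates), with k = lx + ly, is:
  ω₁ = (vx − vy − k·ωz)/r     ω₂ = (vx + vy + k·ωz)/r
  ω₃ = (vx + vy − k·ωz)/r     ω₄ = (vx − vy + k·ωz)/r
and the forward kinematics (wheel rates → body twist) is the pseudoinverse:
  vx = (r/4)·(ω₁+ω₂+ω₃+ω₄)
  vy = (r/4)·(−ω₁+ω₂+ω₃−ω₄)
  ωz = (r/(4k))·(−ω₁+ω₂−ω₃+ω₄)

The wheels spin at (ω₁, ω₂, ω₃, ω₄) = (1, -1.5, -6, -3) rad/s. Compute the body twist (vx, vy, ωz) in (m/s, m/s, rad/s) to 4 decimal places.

(-0.1425, -0.0825, 0.0167)

k = lx + ly = 0.25 + 0.2 = 0.4500
ω₁+ω₂+ω₃+ω₄ = -9.5000  →  vx = (0.06/4)·-9.5000 = -0.1425
−ω₁+ω₂+ω₃−ω₄ = -5.5000  →  vy = (0.06/4)·-5.5000 = -0.0825
−ω₁+ω₂−ω₃+ω₄ = 0.5000  →  ωz = (0.06/1.8000)·0.5000 = 0.0167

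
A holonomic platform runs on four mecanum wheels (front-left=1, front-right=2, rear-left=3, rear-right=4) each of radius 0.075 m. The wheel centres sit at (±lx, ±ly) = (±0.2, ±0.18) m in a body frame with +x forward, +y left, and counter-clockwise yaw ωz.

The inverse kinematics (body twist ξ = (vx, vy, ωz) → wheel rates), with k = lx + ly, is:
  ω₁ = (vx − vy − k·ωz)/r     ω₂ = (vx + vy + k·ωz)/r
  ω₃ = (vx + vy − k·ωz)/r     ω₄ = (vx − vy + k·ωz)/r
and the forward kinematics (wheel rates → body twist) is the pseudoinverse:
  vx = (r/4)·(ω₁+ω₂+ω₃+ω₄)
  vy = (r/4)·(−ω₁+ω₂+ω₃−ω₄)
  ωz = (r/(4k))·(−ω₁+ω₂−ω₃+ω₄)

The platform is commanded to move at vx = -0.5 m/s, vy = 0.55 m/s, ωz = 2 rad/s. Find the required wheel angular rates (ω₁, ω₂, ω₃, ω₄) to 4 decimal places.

k = lx + ly = 0.2 + 0.18 = 0.3800;  k·ωz = 0.3800·2 = 0.7600
ω₁ (FL) = (vx − vy − k·ωz)/r = -1.8100/0.075 = -24.1333
ω₂ (FR) = (vx + vy + k·ωz)/r = 0.8100/0.075 = 10.8000
ω₃ (RL) = (vx + vy − k·ωz)/r = -0.7100/0.075 = -9.4667
ω₄ (RR) = (vx − vy + k·ωz)/r = -0.2900/0.075 = -3.8667

(-24.1333, 10.8000, -9.4667, -3.8667)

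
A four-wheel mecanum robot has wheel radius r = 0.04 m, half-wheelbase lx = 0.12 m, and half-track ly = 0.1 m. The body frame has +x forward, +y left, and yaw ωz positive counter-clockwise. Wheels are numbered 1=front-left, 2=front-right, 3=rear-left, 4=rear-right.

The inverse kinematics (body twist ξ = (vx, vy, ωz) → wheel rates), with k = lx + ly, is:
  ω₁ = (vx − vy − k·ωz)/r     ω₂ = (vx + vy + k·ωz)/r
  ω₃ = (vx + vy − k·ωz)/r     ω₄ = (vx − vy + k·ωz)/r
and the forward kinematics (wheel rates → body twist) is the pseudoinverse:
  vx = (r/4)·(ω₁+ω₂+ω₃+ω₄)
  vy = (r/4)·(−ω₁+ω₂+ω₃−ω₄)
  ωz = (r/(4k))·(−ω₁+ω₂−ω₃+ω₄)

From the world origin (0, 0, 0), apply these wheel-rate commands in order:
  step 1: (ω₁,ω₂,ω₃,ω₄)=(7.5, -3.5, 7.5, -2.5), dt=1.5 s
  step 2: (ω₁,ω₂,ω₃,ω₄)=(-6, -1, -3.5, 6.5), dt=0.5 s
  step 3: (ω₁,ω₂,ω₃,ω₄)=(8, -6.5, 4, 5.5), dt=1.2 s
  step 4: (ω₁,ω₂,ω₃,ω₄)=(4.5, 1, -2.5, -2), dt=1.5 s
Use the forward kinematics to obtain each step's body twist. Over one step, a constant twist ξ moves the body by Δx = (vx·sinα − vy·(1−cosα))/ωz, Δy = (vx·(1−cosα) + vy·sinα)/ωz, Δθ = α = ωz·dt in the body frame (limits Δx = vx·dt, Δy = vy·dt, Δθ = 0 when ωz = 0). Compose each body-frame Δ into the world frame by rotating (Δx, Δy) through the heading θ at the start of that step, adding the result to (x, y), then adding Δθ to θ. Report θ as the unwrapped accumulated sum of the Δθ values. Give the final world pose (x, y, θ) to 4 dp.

step 1: ξ=(vx,vy,ωz)=(0.0900, -0.0100, -0.9545), dt=1.5 → body Δ=(0.0844, -0.0916, -1.4318) → world pose (0.0844, -0.0916, -1.4318)
step 2: ξ=(vx,vy,ωz)=(-0.0400, -0.0500, 0.6818), dt=0.5 → body Δ=(-0.0154, -0.0279, 0.3409) → world pose (0.0546, -0.0802, -1.0909)
step 3: ξ=(vx,vy,ωz)=(0.1100, -0.1600, -0.5909), dt=1.2 → body Δ=(0.0559, -0.2212, -0.7091) → world pose (-0.1158, -0.2320, -1.8000)
step 4: ξ=(vx,vy,ωz)=(0.0100, -0.0400, -0.1364), dt=1.5 → body Δ=(0.0088, -0.0611, -0.2045) → world pose (-0.1773, -0.2266, -2.0045)

(-0.1773, -0.2266, -2.0045)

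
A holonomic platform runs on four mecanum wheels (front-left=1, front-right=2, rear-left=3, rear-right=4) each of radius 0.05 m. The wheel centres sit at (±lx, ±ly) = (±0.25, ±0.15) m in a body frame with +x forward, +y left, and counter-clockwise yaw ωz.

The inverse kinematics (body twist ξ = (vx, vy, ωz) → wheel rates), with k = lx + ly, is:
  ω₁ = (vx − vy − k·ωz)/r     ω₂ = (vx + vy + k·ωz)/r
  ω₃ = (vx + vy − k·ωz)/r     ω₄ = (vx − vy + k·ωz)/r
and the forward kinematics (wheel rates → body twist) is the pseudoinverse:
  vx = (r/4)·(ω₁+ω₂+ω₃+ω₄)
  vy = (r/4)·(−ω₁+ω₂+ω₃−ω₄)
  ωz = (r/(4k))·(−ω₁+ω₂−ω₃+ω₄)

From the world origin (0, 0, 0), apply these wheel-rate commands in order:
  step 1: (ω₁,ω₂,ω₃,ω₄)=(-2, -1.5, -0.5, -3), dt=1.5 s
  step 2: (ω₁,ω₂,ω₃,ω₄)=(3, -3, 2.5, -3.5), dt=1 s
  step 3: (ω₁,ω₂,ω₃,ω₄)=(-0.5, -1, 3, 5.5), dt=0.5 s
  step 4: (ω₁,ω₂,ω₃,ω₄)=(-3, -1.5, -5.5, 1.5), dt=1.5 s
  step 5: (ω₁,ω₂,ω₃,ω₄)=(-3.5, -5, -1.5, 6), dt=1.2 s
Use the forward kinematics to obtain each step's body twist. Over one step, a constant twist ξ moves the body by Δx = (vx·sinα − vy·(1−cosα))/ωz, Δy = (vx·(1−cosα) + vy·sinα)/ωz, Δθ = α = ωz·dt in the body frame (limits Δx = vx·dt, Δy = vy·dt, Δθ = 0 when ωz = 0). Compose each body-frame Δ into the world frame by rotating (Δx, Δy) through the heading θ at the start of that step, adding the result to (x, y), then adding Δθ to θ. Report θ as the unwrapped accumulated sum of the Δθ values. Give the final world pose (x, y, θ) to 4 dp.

(-0.3371, -0.1712, 0.1859)

step 1: ξ=(vx,vy,ωz)=(-0.0875, 0.0375, -0.0625), dt=1.5 → body Δ=(-0.1284, 0.0623, -0.0938) → world pose (-0.1284, 0.0623, -0.0938)
step 2: ξ=(vx,vy,ωz)=(-0.0125, 0.0000, -0.3750), dt=1.0 → body Δ=(-0.0122, 0.0023, -0.3750) → world pose (-0.1404, 0.0658, -0.4688)
step 3: ξ=(vx,vy,ωz)=(0.0875, -0.0375, 0.0625), dt=0.5 → body Δ=(0.0440, -0.0181, 0.0312) → world pose (-0.1092, 0.0298, -0.4375)
step 4: ξ=(vx,vy,ωz)=(-0.1063, -0.0688, 0.2656), dt=1.5 → body Δ=(-0.1349, -0.1318, 0.3984) → world pose (-0.2873, -0.0324, -0.0391)
step 5: ξ=(vx,vy,ωz)=(-0.0500, -0.1125, 0.1875), dt=1.2 → body Δ=(-0.0444, -0.1406, 0.2250) → world pose (-0.3371, -0.1712, 0.1859)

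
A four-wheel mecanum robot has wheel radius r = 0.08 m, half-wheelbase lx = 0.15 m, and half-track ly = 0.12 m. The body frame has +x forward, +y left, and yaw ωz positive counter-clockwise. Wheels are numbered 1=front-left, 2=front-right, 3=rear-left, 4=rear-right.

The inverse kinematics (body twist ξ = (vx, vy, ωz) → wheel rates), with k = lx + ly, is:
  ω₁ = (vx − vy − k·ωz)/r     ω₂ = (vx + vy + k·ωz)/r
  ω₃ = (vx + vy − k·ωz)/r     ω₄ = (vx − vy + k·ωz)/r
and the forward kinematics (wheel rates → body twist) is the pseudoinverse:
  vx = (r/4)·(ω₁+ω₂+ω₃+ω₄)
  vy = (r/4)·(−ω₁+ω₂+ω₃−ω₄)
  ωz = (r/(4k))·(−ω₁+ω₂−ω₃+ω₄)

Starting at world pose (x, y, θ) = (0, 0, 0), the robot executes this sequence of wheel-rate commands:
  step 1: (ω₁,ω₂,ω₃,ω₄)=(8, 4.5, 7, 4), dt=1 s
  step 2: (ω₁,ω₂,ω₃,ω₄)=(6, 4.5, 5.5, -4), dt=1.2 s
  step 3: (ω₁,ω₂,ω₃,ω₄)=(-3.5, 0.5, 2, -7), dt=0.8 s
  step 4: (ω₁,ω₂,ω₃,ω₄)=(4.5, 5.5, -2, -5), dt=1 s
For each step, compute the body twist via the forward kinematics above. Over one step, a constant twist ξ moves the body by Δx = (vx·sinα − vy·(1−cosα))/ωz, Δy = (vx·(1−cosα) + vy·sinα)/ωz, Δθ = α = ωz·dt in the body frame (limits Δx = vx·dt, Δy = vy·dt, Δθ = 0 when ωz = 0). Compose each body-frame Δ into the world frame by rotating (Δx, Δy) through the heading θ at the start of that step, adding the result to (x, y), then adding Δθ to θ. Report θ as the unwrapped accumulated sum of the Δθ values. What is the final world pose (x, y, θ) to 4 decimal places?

step 1: ξ=(vx,vy,ωz)=(0.4700, -0.0100, -0.4815), dt=1.0 → body Δ=(0.4497, -0.1206, -0.4815) → world pose (0.4497, -0.1206, -0.4815)
step 2: ξ=(vx,vy,ωz)=(0.2400, 0.1600, -0.8148), dt=1.2 → body Δ=(0.3309, 0.0329, -0.9778) → world pose (0.7582, -0.2447, -1.4593)
step 3: ξ=(vx,vy,ωz)=(-0.1600, 0.2600, -0.3704), dt=0.8 → body Δ=(-0.0955, 0.2238, -0.2963) → world pose (0.9700, -0.1248, -1.7556)
step 4: ξ=(vx,vy,ωz)=(0.0600, 0.0800, -0.1481), dt=1.0 → body Δ=(0.0657, 0.0753, -0.1481) → world pose (1.0319, -0.2032, -1.9037)

(1.0319, -0.2032, -1.9037)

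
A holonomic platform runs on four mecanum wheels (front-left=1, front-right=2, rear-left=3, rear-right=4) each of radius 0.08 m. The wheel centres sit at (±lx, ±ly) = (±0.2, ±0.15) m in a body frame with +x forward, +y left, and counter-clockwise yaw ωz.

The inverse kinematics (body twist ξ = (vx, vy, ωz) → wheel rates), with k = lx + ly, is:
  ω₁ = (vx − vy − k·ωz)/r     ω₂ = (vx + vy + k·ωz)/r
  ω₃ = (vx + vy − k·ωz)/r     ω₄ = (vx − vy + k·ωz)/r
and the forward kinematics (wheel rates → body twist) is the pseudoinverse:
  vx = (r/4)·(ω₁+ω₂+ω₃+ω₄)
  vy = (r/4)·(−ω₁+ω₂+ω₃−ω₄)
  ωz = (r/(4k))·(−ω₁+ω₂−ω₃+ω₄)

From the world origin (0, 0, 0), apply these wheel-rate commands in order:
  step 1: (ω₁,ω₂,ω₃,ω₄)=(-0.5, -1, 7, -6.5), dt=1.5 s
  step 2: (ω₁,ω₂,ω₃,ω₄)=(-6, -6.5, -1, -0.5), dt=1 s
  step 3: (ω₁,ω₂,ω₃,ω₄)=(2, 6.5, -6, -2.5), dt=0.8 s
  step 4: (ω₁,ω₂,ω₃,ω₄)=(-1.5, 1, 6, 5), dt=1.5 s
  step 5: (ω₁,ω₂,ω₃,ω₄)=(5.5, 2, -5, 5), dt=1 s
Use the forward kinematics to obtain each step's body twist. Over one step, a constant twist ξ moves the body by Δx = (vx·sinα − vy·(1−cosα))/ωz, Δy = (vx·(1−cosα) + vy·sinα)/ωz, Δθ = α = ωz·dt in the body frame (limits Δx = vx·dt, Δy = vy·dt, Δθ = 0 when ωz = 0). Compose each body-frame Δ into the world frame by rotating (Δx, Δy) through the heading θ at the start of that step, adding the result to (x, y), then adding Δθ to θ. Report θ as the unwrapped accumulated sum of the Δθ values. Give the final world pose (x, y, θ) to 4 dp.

(0.3724, 0.1301, -0.3343)

step 1: ξ=(vx,vy,ωz)=(-0.0200, 0.2600, -0.8000), dt=1.5 → body Δ=(0.1839, 0.3189, -1.2000) → world pose (0.1839, 0.3189, -1.2000)
step 2: ξ=(vx,vy,ωz)=(-0.2800, -0.0200, 0.0000), dt=1.0 → body Δ=(-0.2800, -0.0200, 0.0000) → world pose (0.0638, 0.5726, -1.2000)
step 3: ξ=(vx,vy,ωz)=(0.0000, 0.0200, 0.4571), dt=0.8 → body Δ=(-0.0029, 0.0156, 0.3657) → world pose (0.0774, 0.5809, -0.8343)
step 4: ξ=(vx,vy,ωz)=(0.2100, 0.0700, 0.0857), dt=1.5 → body Δ=(0.3074, 0.1249, 0.1286) → world pose (0.3764, 0.4371, -0.7057)
step 5: ξ=(vx,vy,ωz)=(0.1500, -0.2700, 0.3714), dt=1.0 → body Δ=(0.1961, -0.2363, 0.3714) → world pose (0.3724, 0.1301, -0.3343)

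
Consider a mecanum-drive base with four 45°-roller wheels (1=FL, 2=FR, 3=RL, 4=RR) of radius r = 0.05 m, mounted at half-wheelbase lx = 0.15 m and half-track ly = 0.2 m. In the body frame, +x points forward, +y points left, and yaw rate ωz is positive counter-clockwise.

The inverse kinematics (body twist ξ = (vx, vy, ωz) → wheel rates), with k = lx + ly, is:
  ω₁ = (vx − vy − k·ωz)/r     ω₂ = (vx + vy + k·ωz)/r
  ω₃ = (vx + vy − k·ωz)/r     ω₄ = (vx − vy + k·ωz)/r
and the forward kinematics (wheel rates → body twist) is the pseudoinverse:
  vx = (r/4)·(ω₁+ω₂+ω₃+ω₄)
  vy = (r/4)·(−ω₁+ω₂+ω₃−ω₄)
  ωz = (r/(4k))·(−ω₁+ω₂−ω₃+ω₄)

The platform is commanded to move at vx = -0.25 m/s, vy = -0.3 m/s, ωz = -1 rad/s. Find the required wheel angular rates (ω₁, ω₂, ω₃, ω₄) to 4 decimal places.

(8.0000, -18.0000, -4.0000, -6.0000)

k = lx + ly = 0.15 + 0.2 = 0.3500;  k·ωz = 0.3500·-1 = -0.3500
ω₁ (FL) = (vx − vy − k·ωz)/r = 0.4000/0.05 = 8.0000
ω₂ (FR) = (vx + vy + k·ωz)/r = -0.9000/0.05 = -18.0000
ω₃ (RL) = (vx + vy − k·ωz)/r = -0.2000/0.05 = -4.0000
ω₄ (RR) = (vx − vy + k·ωz)/r = -0.3000/0.05 = -6.0000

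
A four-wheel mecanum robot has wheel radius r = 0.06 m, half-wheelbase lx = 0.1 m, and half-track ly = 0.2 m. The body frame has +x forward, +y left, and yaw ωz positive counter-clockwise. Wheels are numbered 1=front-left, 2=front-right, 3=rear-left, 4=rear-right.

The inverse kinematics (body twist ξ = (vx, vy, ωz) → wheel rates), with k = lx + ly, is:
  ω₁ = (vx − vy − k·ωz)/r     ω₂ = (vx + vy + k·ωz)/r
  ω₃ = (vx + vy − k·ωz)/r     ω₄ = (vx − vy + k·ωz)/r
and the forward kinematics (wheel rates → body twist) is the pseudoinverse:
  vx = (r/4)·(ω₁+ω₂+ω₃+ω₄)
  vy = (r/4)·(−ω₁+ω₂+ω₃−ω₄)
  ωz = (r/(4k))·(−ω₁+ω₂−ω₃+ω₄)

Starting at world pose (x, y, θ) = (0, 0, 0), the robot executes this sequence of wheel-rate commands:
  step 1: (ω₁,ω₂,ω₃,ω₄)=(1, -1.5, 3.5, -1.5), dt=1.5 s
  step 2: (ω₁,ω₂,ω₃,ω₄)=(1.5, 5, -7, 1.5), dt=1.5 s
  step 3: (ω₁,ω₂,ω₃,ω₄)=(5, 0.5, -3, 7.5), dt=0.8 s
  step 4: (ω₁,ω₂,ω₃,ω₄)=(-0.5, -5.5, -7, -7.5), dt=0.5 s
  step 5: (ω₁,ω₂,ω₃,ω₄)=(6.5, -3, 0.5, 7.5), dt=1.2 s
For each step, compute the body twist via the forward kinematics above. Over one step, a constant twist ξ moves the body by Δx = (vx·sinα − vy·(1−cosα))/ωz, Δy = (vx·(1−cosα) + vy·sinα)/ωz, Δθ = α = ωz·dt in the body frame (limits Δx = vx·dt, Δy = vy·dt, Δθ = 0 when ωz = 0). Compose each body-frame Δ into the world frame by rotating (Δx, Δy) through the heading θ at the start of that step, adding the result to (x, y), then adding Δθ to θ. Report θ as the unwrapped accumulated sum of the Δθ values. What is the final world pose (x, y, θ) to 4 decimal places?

step 1: ξ=(vx,vy,ωz)=(0.0225, 0.0375, -0.3750), dt=1.5 → body Δ=(0.0474, 0.0441, -0.5625) → world pose (0.0474, 0.0441, -0.5625)
step 2: ξ=(vx,vy,ωz)=(0.0150, -0.0750, 0.6000), dt=1.5 → body Δ=(0.0669, -0.0885, 0.9000) → world pose (0.0568, -0.0664, 0.3375)
step 3: ξ=(vx,vy,ωz)=(0.1500, -0.2250, 0.3000), dt=0.8 → body Δ=(0.1403, -0.1639, 0.2400) → world pose (0.2435, -0.1746, 0.5775)
step 4: ξ=(vx,vy,ωz)=(-0.3075, -0.0675, -0.2750), dt=0.5 → body Δ=(-0.1556, -0.0231, -0.1375) → world pose (0.1258, -0.2789, 0.4400)
step 5: ξ=(vx,vy,ωz)=(0.1725, -0.2475, -0.1250), dt=1.2 → body Δ=(0.1840, -0.3114, -0.1500) → world pose (0.4249, -0.4823, 0.2900)

(0.4249, -0.4823, 0.2900)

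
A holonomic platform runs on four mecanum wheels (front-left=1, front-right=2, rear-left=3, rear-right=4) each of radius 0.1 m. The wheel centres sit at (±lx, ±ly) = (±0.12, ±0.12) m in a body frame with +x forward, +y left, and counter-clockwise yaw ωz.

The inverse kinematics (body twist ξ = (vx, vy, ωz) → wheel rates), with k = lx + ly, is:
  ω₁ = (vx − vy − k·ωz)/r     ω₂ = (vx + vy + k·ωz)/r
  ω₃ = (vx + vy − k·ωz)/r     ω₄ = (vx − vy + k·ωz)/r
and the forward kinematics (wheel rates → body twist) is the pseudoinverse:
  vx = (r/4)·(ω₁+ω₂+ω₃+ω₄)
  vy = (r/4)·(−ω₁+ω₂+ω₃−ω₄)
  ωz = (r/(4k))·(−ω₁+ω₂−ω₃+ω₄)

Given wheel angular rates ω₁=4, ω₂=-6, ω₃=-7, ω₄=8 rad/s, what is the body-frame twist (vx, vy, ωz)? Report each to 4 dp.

k = lx + ly = 0.12 + 0.12 = 0.2400
ω₁+ω₂+ω₃+ω₄ = -1.0000  →  vx = (0.1/4)·-1.0000 = -0.0250
−ω₁+ω₂+ω₃−ω₄ = -25.0000  →  vy = (0.1/4)·-25.0000 = -0.6250
−ω₁+ω₂−ω₃+ω₄ = 5.0000  →  ωz = (0.1/0.9600)·5.0000 = 0.5208

(-0.0250, -0.6250, 0.5208)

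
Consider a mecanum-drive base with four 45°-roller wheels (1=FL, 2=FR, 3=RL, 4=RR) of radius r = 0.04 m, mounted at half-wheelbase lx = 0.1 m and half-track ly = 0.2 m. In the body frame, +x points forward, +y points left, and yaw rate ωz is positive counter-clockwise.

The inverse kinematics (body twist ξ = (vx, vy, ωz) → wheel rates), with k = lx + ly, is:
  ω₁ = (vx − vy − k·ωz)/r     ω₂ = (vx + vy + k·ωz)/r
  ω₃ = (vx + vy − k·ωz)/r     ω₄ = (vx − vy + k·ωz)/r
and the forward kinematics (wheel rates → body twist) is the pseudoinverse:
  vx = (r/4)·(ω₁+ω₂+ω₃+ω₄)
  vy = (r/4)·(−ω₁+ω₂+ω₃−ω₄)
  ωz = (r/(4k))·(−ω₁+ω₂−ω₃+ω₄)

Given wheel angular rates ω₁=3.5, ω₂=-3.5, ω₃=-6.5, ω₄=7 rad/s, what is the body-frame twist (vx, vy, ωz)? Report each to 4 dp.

(0.0050, -0.2050, 0.2167)

k = lx + ly = 0.1 + 0.2 = 0.3000
ω₁+ω₂+ω₃+ω₄ = 0.5000  →  vx = (0.04/4)·0.5000 = 0.0050
−ω₁+ω₂+ω₃−ω₄ = -20.5000  →  vy = (0.04/4)·-20.5000 = -0.2050
−ω₁+ω₂−ω₃+ω₄ = 6.5000  →  ωz = (0.04/1.2000)·6.5000 = 0.2167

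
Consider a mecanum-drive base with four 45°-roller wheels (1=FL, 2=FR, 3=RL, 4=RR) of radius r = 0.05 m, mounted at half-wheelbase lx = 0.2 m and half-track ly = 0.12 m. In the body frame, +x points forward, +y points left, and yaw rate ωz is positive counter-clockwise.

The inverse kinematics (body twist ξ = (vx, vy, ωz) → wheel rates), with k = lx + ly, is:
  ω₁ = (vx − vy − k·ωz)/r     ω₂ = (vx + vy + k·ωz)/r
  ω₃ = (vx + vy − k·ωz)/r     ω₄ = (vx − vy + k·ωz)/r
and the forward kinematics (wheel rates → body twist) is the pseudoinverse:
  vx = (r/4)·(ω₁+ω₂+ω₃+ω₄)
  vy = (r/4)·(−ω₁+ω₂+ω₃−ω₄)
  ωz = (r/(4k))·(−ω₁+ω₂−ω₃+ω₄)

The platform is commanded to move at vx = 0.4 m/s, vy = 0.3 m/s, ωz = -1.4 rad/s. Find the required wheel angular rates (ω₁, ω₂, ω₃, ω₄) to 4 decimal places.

(10.9600, 5.0400, 22.9600, -6.9600)

k = lx + ly = 0.2 + 0.12 = 0.3200;  k·ωz = 0.3200·-1.4 = -0.4480
ω₁ (FL) = (vx − vy − k·ωz)/r = 0.5480/0.05 = 10.9600
ω₂ (FR) = (vx + vy + k·ωz)/r = 0.2520/0.05 = 5.0400
ω₃ (RL) = (vx + vy − k·ωz)/r = 1.1480/0.05 = 22.9600
ω₄ (RR) = (vx − vy + k·ωz)/r = -0.3480/0.05 = -6.9600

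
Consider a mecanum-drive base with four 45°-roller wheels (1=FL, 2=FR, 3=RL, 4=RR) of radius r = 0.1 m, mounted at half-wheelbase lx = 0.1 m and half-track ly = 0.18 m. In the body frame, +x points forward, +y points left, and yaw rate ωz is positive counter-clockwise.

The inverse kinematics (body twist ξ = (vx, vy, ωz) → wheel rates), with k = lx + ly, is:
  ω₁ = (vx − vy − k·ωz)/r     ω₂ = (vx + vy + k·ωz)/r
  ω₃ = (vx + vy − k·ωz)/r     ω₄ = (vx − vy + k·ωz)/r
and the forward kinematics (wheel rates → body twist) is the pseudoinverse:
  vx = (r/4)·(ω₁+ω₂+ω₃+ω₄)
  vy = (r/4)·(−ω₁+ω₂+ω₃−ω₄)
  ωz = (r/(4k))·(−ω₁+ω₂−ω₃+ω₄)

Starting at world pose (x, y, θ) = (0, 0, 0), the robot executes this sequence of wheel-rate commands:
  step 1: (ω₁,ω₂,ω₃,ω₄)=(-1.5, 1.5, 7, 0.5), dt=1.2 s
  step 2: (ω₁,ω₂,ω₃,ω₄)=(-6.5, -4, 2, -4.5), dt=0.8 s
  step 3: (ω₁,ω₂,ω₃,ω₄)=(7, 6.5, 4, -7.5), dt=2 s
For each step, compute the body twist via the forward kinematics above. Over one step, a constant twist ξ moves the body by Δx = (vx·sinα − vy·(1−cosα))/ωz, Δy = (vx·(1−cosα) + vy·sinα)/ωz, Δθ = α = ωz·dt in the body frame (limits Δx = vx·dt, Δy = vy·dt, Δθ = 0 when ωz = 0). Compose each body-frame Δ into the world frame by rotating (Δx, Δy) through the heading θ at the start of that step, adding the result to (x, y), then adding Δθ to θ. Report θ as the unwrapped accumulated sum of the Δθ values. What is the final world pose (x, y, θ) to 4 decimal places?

step 1: ξ=(vx,vy,ωz)=(0.1875, 0.2375, -0.3125), dt=1.2 → body Δ=(0.2726, 0.2367, -0.3750) → world pose (0.2726, 0.2367, -0.3750)
step 2: ξ=(vx,vy,ωz)=(-0.3250, 0.2250, -0.3571), dt=0.8 → body Δ=(-0.2309, 0.2145, -0.2857) → world pose (0.1362, 0.5208, -0.6607)
step 3: ξ=(vx,vy,ωz)=(0.2500, 0.2750, -1.0714), dt=2.0 → body Δ=(0.5918, -0.1439, -2.1429) → world pose (0.5152, 0.0441, -2.8036)

(0.5152, 0.0441, -2.8036)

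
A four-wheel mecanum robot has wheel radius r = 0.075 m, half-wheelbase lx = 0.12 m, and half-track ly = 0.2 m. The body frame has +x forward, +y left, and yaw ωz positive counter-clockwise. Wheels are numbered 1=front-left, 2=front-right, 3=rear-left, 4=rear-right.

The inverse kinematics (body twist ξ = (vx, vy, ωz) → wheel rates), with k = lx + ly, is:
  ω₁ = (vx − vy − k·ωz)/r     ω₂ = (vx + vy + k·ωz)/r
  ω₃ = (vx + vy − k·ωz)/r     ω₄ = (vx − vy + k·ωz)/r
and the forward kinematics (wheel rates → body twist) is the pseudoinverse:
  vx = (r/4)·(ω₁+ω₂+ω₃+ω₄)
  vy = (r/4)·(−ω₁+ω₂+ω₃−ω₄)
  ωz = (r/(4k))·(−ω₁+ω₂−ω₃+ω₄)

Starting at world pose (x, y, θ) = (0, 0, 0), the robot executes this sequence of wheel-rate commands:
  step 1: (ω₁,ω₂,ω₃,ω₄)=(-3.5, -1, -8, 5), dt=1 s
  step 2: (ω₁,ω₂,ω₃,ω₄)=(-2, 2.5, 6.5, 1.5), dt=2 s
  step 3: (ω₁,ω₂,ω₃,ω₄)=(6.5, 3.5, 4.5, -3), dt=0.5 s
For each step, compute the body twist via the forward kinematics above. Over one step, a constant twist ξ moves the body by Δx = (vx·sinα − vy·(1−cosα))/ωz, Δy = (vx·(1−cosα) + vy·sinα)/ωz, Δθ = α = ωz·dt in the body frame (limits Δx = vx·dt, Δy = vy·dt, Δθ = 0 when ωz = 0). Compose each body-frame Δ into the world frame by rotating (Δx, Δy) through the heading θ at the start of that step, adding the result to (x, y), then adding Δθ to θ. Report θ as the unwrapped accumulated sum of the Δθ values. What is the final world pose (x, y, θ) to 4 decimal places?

(-0.0541, 0.3433, 0.5420)

step 1: ξ=(vx,vy,ωz)=(-0.1406, -0.1969, 0.9082), dt=1.0 → body Δ=(-0.0387, -0.2305, 0.9082) → world pose (-0.0387, -0.2305, 0.9082)
step 2: ξ=(vx,vy,ωz)=(0.1594, 0.1781, -0.0293), dt=2.0 → body Δ=(0.3290, 0.3467, -0.0586) → world pose (-0.1096, 0.2422, 0.8496)
step 3: ξ=(vx,vy,ωz)=(0.2156, 0.0844, -0.6152), dt=0.5 → body Δ=(0.1126, 0.0251, -0.3076) → world pose (-0.0541, 0.3433, 0.5420)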